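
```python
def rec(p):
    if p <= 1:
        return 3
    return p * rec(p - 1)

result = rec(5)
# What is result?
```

rec(5) = 5 * 4 * 3 * 2 * 3 = 360

Answer: 360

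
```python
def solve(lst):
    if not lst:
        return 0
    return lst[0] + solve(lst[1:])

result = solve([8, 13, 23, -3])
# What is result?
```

8 + 13 + 23 + (-3) + 0 = 41

Answer: 41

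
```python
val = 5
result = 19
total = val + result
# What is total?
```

Trace:
`val = 5` → val = 5
`result = 19` → result = 19
`total = val + result` → total = 24
So total = 24

Answer: 24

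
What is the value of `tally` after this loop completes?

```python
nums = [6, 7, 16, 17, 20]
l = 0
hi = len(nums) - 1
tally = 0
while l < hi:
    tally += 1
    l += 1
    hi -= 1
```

Iterations until pointers meet (list length 5)
`tally` takes the values: 0 → 1 → 2

Answer: 2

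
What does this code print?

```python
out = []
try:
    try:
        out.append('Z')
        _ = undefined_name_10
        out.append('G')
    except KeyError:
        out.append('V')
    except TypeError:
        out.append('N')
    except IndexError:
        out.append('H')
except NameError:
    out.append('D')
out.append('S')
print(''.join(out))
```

Execution trace: 'Z' (try body) → 'D' (outer except NameError) → 'S' (after the try/except). Output: ZDS

Answer: ZDS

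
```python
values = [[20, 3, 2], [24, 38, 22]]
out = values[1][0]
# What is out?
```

Trace:
`values = [[20, 3, 2], [24, 38, 22]]` → values = [[20, 3, 2], [24, 38, 22]]
`out = values[1][0]` → out = 24
So out = 24

Answer: 24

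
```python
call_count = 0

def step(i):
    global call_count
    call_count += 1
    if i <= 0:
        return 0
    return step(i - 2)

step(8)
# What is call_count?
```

Linear recursion stepping by 2: 5 calls from i=8 down to ≤0.

Answer: 5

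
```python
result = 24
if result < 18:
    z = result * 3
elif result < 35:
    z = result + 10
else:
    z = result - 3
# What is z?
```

Trace:
`result = 24` → result = 24
`if result < 18: ...` → result < 18 is False, result < 35 is True → z = 34
So z = 34

Answer: 34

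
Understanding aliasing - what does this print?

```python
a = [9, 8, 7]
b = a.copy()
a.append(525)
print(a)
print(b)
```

Key concept: list.copy() creates independent copy.
Step by step:
`a = [9, 8, 7]` → a = [9, 8, 7]
`b = a.copy()` → b = [9, 8, 7]
`a.append(525)` → a = [9, 8, 7, 525]
`print(a)` → prints [9, 8, 7, 525]
`print(b)` → prints [9, 8, 7]

Answer:
[9, 8, 7, 525]
[9, 8, 7]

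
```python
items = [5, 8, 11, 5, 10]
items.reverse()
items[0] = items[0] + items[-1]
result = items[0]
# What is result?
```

Trace:
`items = [5, 8, 11, 5, 10]` → items = [5, 8, 11, 5, 10]
`items.reverse()` → items = [10, 5, 11, 8, 5]
`items[0] = items[0] + items[-1]` → items = [15, 5, 11, 8, 5]
`result = items[0]` → result = 15
So result = 15

Answer: 15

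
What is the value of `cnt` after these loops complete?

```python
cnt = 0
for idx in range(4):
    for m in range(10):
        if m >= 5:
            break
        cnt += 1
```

Inner breaks at 5, outer runs 4 times
`cnt` takes the values: 0 → 1 → 2 → 3 → 4 → 5 → 6 → 7 → 8 → 9 → 10 → 11 → 12 → 13 → 14 → 15 → 16 → 17 → 18 → 19 → 20

Answer: 20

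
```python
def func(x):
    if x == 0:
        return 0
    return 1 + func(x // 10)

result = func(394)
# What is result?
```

Count of digits of 394: 3

Answer: 3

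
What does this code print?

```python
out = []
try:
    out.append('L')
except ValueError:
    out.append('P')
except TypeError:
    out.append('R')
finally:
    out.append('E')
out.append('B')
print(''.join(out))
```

Execution trace: 'L' (try body, no exception) → 'E' (finally) → 'B' (after the try/except). Output: LEB

Answer: LEB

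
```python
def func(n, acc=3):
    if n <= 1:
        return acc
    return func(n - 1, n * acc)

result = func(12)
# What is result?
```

Accumulator trace (n, acc): (12, 3) -> (11, 36) -> (10, 396) -> (9, 3960) -> (8, 35640) -> (7, 285120) -> (6, 1995840) -> (5, 11975040) -> (4, 59875200) -> (3, 239500800) -> (2, 718502400) -> (1, 1437004800) -> return 1437004800

Answer: 1437004800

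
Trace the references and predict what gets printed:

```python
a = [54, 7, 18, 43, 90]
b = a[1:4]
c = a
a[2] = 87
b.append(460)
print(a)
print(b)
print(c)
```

Key concept: slice vs alias.
Step by step:
`a = [54, 7, 18, 43, 90]` → a = [54, 7, 18, 43, 90]
`b = a[1:4]` → b = [7, 18, 43]
`c = a` → c = [54, 7, 18, 43, 90] (same object as a)
`a[2] = 87` → a = [54, 7, 87, 43, 90] (same object as c); c = [54, 7, 87, 43, 90] (same object as a)
`b.append(460)` → b = [7, 18, 43, 460]
`print(a)` → prints [54, 7, 87, 43, 90]
`print(b)` → prints [7, 18, 43, 460]
`print(c)` → prints [54, 7, 87, 43, 90]

Answer:
[54, 7, 87, 43, 90]
[7, 18, 43, 460]
[54, 7, 87, 43, 90]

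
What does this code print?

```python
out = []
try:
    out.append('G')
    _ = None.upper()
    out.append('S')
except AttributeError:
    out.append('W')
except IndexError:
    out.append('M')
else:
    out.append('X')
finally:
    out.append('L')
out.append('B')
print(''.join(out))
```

Execution trace: 'G' (try body) → 'W' (except AttributeError) → 'L' (finally) → 'B' (after the try/except). Output: GWLB

Answer: GWLB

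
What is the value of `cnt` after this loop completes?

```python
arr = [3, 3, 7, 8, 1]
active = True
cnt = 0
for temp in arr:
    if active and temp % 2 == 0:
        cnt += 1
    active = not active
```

Count even values at even positions
`cnt` takes the values: 0

Answer: 0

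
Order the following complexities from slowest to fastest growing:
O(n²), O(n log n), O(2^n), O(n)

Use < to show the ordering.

Ordered by growth rate: O(n) < O(n log n) < O(n²) < O(2^n)

Answer: O(n) < O(n log n) < O(n²) < O(2^n)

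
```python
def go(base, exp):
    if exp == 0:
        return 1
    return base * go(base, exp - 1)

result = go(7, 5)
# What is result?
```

go(7, 5) = 7 * 7 * 7 * 7 * 7 = 16807

Answer: 16807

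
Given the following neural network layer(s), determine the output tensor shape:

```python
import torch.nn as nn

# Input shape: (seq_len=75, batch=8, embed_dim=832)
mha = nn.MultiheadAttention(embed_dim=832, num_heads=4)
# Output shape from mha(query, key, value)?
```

Input: (75, 8, 832) -> Output: (75, 8, 832)

Answer: (75, 8, 832)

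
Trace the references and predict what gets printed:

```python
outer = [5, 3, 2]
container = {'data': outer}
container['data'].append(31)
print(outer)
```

Key concept: dict holds reference to list.
Step by step:
`outer = [5, 3, 2]` → outer = [5, 3, 2]
`container = {'data': outer}` → container = {'data': [5, 3, 2]}
`container['data'].append(31)` → outer = [5, 3, 2, 31]; container = {'data': [5, 3, 2, 31]}
`print(outer)` → prints [5, 3, 2, 31]

Answer: [5, 3, 2, 31]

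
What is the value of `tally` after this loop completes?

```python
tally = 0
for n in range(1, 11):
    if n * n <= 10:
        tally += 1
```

Count numbers where n² ≤ 10
`tally` takes the values: 0 → 1 → 2 → 3

Answer: 3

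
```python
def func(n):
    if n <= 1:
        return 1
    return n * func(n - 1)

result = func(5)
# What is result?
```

func(5) = 5 * 4 * 3 * 2 * 1 = 120

Answer: 120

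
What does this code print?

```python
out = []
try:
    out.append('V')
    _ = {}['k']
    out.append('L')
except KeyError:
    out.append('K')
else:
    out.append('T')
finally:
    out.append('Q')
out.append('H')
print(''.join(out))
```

Execution trace: 'V' (try body) → 'K' (except KeyError) → 'Q' (finally) → 'H' (after the try/except). Output: VKQH

Answer: VKQH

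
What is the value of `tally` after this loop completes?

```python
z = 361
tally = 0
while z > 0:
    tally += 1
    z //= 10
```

Count digits by repeated division by 10
`tally` takes the values: 0 → 1 → 2 → 3

Answer: 3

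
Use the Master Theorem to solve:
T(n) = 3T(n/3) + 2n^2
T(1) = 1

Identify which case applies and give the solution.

a=3, b=3, f(n)=2n^2. log_3(3) = 1. Since c=2 > 1 and the regularity condition holds (3(n/3)^2 = (3/3^2)n^2 with 3/3^2 < 1), Case 3 applies: T(n) = Θ(f(n)) = O(n^2).

Answer: O(n^2) - Case 3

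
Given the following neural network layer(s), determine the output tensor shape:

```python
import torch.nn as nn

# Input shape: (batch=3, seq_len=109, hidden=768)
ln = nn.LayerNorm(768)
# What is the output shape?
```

Input: (3, 109, 768) -> Output: (3, 109, 768)

Answer: (3, 109, 768)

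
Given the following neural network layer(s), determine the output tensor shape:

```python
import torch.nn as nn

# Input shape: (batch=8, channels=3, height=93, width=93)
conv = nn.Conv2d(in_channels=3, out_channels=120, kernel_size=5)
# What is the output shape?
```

Input: (8, 3, 93, 93) -> Output: (8, 120, 89, 89)

Answer: (8, 120, 89, 89)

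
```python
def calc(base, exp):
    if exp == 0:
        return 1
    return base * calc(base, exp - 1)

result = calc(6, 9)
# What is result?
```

calc(6, 9) = 6 * 6 * 6 * 6 * 6 * 6 * 6 * 6 * 6 = 10077696

Answer: 10077696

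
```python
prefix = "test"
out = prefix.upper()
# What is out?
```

Trace:
`prefix = "test"` → prefix = 'test'
`out = prefix.upper()` → out = 'TEST'
So out = 'TEST'

Answer: 'TEST'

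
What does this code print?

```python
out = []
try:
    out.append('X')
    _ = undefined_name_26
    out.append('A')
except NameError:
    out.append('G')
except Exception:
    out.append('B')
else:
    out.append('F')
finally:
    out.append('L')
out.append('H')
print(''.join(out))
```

Execution trace: 'X' (try body) → 'G' (except NameError) → 'L' (finally) → 'H' (after the try/except). Output: XGLH

Answer: XGLH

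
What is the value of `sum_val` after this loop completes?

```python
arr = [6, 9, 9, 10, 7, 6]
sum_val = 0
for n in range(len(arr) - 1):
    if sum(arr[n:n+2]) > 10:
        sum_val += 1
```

Count windows with sum > 10
`sum_val` takes the values: 0 → 1 → 2 → 3 → 4 → 5

Answer: 5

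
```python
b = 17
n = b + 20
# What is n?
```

Trace:
`b = 17` → b = 17
`n = b + 20` → n = 37
So n = 37

Answer: 37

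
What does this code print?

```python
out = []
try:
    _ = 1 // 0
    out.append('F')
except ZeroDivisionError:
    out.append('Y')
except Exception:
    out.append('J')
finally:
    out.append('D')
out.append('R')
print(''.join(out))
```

Execution trace: 'Y' (except ZeroDivisionError) → 'D' (finally) → 'R' (after the try/except). Output: YDR

Answer: YDR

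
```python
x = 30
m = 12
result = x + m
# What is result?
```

Trace:
`x = 30` → x = 30
`m = 12` → m = 12
`result = x + m` → result = 42
So result = 42

Answer: 42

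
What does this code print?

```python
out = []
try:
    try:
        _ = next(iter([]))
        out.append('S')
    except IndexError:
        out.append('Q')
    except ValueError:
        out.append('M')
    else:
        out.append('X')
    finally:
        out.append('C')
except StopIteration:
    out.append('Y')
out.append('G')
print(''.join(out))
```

Execution trace: 'C' (finally) → 'Y' (outer except StopIteration) → 'G' (after the try/except). Output: CYG

Answer: CYG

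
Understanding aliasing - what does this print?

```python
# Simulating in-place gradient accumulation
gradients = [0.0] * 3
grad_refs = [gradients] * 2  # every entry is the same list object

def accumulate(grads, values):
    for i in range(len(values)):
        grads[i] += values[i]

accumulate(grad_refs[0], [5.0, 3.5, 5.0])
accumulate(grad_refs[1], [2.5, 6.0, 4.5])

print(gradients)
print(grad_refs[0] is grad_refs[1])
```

Key concept: gradient accumulation aliasing.
Step by step:
`gradients = [0.0] * 3` → gradients = [0.0, 0.0, 0.0]
`grad_refs = [gradients] * 2` → grad_refs = [[0.0, 0.0, 0.0], [0.0, 0.0, 0.0]]
`accumulate(grad_refs[0], [5.0, 3.5, 5.0])` → gradients = [5.0, 3.5, 5.0]; grad_refs = [[5.0, 3.5, 5.0], [5.0, 3.5, 5.0]]
`accumulate(grad_refs[1], [2.5, 6.0, 4.5])` → gradients = [7.5, 9.5, 9.5]; grad_refs = [[7.5, 9.5, 9.5], [7.5, 9.5, 9.5]]
`print(gradients)` → prints [7.5, 9.5, 9.5]
`print(grad_refs[0] is grad_refs[1])` → prints True

Answer:
[7.5, 9.5, 9.5]
True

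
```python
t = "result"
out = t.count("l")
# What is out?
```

Trace:
`t = "result"` → t = 'result'
`out = t.count("l")` → out = 1
So out = 1

Answer: 1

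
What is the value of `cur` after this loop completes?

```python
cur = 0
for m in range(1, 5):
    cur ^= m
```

XOR of 1 to 4
`cur` takes the values: 0 → 1 → 3 → 0 → 4

Answer: 4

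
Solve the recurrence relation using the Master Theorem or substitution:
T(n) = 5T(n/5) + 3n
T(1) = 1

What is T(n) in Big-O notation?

By Master Theorem: a=5, b=5, f(n)=3n. Since log_5(5) = 1 and f(n) = Θ(n^1), Case 2 applies. T(n) = O(n log n).

Answer: O(n log n)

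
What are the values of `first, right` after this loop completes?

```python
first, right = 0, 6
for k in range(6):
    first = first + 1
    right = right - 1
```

first goes 0→6, right goes 6→0
`first, right` takes the values: (0, 6) → (1, 6) → (1, 5) → (2, 5) → (2, 4) → (3, 4) → (3, 3) → (4, 3) → (4, 2) → (5, 2) → (5, 1) → (6, 1) → (6, 0)

Answer: 6, 0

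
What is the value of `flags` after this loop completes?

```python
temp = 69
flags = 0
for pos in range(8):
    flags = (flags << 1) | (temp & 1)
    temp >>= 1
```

Reverse lowest 8 bits of 69
`flags` takes the values: 0 → 1 → 2 → 5 → 10 → 20 → 40 → 81 → 162

Answer: 162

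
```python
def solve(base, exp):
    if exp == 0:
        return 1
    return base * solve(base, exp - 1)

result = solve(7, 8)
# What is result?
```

solve(7, 8) = 7 * 7 * 7 * 7 * 7 * 7 * 7 * 7 = 5764801

Answer: 5764801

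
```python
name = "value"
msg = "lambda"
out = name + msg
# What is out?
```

Trace:
`name = "value"` → name = 'value'
`msg = "lambda"` → msg = 'lambda'
`out = name + msg` → out = 'valuelambda'
So out = 'valuelambda'

Answer: 'valuelambda'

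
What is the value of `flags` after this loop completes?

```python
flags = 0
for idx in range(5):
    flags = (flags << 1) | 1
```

Build 5 consecutive 1-bits: 0b11111
`flags` takes the values: 0 → 1 → 3 → 7 → 15 → 31

Answer: 31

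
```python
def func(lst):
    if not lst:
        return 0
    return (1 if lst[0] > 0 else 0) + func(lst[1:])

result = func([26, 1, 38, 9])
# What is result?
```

Count of positive elements in [26, 1, 38, 9] = 4

Answer: 4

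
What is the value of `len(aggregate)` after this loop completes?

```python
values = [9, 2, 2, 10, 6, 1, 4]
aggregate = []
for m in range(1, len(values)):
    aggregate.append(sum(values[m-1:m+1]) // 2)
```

Number of 2-element averages
`aggregate` takes the values: [] → [5] → [5, 2] → [5, 2, 6] → [5, 2, 6, 8] → [5, 2, 6, 8, 3] → [5, 2, 6, 8, 3, 2]
So `len(aggregate)` = 6

Answer: 6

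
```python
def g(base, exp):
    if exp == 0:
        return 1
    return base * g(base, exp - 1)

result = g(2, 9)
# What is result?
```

g(2, 9) = 2 * 2 * 2 * 2 * 2 * 2 * 2 * 2 * 2 = 512

Answer: 512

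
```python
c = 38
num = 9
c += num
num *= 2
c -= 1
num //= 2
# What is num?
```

Trace:
`c = 38` → c = 38
`num = 9` → num = 9
`c += num` → c = 47
`num *= 2` → num = 18
`c -= 1` → c = 46
`num //= 2` → num = 9
So num = 9

Answer: 9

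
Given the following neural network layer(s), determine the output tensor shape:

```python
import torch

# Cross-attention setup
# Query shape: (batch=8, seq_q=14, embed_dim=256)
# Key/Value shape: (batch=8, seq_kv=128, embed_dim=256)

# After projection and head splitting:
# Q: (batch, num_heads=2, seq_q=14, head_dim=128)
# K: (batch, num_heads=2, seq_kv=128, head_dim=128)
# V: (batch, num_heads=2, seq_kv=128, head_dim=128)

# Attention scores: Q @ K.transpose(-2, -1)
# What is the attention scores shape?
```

Input: (8, 14, 256) -> Output: (8, 2, 14, 128)

Answer: (8, 2, 14, 128)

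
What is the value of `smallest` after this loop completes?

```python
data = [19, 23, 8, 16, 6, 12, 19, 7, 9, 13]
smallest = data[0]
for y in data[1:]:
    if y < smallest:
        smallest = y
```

Minimum of [19, 23, 8, 16, 6, 12, 19, 7, 9, 13]
`smallest` takes the values: 19 → 8 → 6

Answer: 6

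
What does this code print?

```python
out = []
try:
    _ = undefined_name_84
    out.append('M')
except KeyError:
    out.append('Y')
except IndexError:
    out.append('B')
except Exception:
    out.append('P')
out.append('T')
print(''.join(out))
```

Execution trace: 'P' (except Exception) → 'T' (after the try/except). Output: PT

Answer: PT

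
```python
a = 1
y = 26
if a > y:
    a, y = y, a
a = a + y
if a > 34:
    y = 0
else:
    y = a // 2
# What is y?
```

Trace:
`a = 1` → a = 1
`y = 26` → y = 26
`if a > y: ...` → a > y is False → no variable changes
`a = a + y` → a = 27
`if a > 34: ...` → a > 34 is False, take else branch → y = 13
So y = 13

Answer: 13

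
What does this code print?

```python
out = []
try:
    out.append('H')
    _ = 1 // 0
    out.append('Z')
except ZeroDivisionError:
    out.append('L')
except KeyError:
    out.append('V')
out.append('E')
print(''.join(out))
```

Execution trace: 'H' (try body) → 'L' (except ZeroDivisionError) → 'E' (after the try/except). Output: HLE

Answer: HLE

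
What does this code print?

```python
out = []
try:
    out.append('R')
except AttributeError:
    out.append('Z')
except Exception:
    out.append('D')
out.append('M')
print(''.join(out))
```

Execution trace: 'R' (try body, no exception) → 'M' (after the try/except). Output: RM

Answer: RM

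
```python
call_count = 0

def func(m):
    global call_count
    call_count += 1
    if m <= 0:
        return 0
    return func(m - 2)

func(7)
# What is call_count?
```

Linear recursion stepping by 2: 5 calls from m=7 down to ≤0.

Answer: 5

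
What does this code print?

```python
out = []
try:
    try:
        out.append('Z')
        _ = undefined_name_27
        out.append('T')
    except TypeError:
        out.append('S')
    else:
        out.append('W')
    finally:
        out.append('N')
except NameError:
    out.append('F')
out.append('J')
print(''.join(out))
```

Execution trace: 'Z' (try body) → 'N' (finally) → 'F' (outer except NameError) → 'J' (after the try/except). Output: ZNFJ

Answer: ZNFJ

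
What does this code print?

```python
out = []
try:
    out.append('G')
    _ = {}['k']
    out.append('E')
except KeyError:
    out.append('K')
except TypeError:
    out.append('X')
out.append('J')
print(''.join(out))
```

Execution trace: 'G' (try body) → 'K' (except KeyError) → 'J' (after the try/except). Output: GKJ

Answer: GKJ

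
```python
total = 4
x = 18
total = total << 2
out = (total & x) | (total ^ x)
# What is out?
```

Trace:
`total = 4` → total = 4
`x = 18` → x = 18
`total = total << 2` → total = 16
`out = (total & x) | (total ^ x)` → out = 18
So out = 18

Answer: 18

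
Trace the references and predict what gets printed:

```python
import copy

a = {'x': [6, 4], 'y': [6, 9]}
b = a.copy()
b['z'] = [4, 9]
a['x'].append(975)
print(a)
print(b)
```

Key concept: shallow copy of dict with mutable values.
Step by step:
`a = {'x': [6, 4], 'y': [6, 9]}` → a = {'x': [6, 4], 'y': [6, 9]}
`b = a.copy()` → b = {'x': [6, 4], 'y': [6, 9]}
`b['z'] = [4, 9]` → b = {'x': [6, 4], 'y': [6, 9], 'z': [4, 9]}
`a['x'].append(975)` → a = {'x': [6, 4, 975], 'y': [6, 9]}; b = {'x': [6, 4, 975], 'y': [6, 9], 'z': [4, 9]}
`print(a)` → prints {'x': [6, 4, 975], 'y': [6, 9]}
`print(b)` → prints {'x': [6, 4, 975], 'y': [6, 9], 'z': [4, 9]}

Answer:
{'x': [6, 4, 975], 'y': [6, 9]}
{'x': [6, 4, 975], 'y': [6, 9], 'z': [4, 9]}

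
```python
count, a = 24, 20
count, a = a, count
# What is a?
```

Trace:
`count, a = 24, 20` → count = 24; a = 20
`count, a = a, count` → count = 20; a = 24
So a = 24

Answer: 24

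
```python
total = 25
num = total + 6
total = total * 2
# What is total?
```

Trace:
`total = 25` → total = 25
`num = total + 6` → num = 31
`total = total * 2` → total = 50
So total = 50

Answer: 50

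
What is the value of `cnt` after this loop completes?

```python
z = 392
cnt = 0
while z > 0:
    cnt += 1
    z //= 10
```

Count digits by repeated division by 10
`cnt` takes the values: 0 → 1 → 2 → 3

Answer: 3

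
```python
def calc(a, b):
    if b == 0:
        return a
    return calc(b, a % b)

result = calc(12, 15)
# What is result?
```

calc(12, 15) -> calc(15, 12) -> calc(12, 3) -> calc(3, 0) -> 3

Answer: 3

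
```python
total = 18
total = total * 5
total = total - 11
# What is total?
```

Trace:
`total = 18` → total = 18
`total = total * 5` → total = 90
`total = total - 11` → total = 79
So total = 79

Answer: 79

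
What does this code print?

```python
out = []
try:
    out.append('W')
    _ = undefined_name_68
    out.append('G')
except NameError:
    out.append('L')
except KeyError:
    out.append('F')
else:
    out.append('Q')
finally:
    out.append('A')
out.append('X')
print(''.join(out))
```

Execution trace: 'W' (try body) → 'L' (except NameError) → 'A' (finally) → 'X' (after the try/except). Output: WLAX

Answer: WLAX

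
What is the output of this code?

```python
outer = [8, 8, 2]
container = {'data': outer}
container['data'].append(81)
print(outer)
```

Key concept: dict holds reference to list.
Step by step:
`outer = [8, 8, 2]` → outer = [8, 8, 2]
`container = {'data': outer}` → container = {'data': [8, 8, 2]}
`container['data'].append(81)` → outer = [8, 8, 2, 81]; container = {'data': [8, 8, 2, 81]}
`print(outer)` → prints [8, 8, 2, 81]

Answer: [8, 8, 2, 81]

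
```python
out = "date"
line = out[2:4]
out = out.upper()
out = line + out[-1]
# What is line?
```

Trace:
`out = "date"` → out = 'date'
`line = out[2:4]` → line = 'te'
`out = out.upper()` → out = 'DATE'
`out = line + out[-1]` → out = 'teE'
So line = 'te'

Answer: 'te'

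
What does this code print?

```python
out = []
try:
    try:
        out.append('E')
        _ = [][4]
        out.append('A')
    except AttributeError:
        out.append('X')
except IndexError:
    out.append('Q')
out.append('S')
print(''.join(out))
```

Execution trace: 'E' (inner try body) → 'Q' (outer except IndexError) → 'S' (after the try/except). Output: EQS

Answer: EQS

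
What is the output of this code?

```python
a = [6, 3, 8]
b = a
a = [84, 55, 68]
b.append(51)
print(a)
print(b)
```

Key concept: rebinding vs mutation: a is rebound to a new list, b still points at the original.
Step by step:
`a = [6, 3, 8]` → a = [6, 3, 8]
`b = a` → b = [6, 3, 8] (same object as a)
`a = [84, 55, 68]` → a = [84, 55, 68]
`b.append(51)` → b = [6, 3, 8, 51]
`print(a)` → prints [84, 55, 68]
`print(b)` → prints [6, 3, 8, 51]

Answer:
[84, 55, 68]
[6, 3, 8, 51]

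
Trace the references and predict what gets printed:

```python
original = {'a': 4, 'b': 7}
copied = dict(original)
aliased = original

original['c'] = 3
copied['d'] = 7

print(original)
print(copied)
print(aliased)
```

Key concept: dict() creates copy, assignment creates alias.
Step by step:
`original = {'a': 4, 'b': 7}` → original = {'a': 4, 'b': 7}
`copied = dict(original)` → copied = {'a': 4, 'b': 7}
`aliased = original` → aliased = {'a': 4, 'b': 7} (same object as original)
`original['c'] = 3` → original = {'a': 4, 'b': 7, 'c': 3} (same object as aliased); aliased = {'a': 4, 'b': 7, 'c': 3} (same object as original)
`copied['d'] = 7` → copied = {'a': 4, 'b': 7, 'd': 7}
`print(original)` → prints {'a': 4, 'b': 7, 'c': 3}
`print(copied)` → prints {'a': 4, 'b': 7, 'd': 7}
`print(aliased)` → prints {'a': 4, 'b': 7, 'c': 3}

Answer:
{'a': 4, 'b': 7, 'c': 3}
{'a': 4, 'b': 7, 'd': 7}
{'a': 4, 'b': 7, 'c': 3}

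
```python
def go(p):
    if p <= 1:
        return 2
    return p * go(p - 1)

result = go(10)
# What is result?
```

go(10) = 10 * 9 * 8 * 7 * 6 * 5 * 4 * 3 * 2 * 2 = 7257600

Answer: 7257600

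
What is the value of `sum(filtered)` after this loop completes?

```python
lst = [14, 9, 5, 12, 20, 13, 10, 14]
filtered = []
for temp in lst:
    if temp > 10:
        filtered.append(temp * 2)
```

Sum of doubled values > 10
`filtered` takes the values: [] → [28] → [28, 24] → [28, 24, 40] → [28, 24, 40, 26] → [28, 24, 40, 26, 28]
So `sum(filtered)` = 146

Answer: 146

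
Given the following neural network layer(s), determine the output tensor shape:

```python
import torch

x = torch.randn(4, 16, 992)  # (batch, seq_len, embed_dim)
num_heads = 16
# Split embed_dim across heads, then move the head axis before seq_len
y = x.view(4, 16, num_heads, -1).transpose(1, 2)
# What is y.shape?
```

Input: (4, 16, 992) -> head_dim = 992 // 16 = 62; after view: (4, 16, 16, 62) -> after transpose(1, 2): (4, 16, 16, 62) -> Output: (4, 16, 16, 62)

Answer: (4, 16, 16, 62)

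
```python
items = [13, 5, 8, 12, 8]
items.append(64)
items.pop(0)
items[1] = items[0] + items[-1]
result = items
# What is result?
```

Trace:
`items = [13, 5, 8, 12, 8]` → items = [13, 5, 8, 12, 8]
`items.append(64)` → items = [13, 5, 8, 12, 8, 64]
`items.pop(0)` → items = [5, 8, 12, 8, 64]
`items[1] = items[0] + items[-1]` → items = [5, 69, 12, 8, 64]
`result = items` → result = [5, 69, 12, 8, 64]
So result = [5, 69, 12, 8, 64]

Answer: [5, 69, 12, 8, 64]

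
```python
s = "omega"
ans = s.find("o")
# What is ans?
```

Trace:
`s = "omega"` → s = 'omega'
`ans = s.find("o")` → ans = 0
So ans = 0

Answer: 0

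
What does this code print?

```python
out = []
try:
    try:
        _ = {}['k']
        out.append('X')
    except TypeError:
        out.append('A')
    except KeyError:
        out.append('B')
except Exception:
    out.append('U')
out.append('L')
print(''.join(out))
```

Execution trace: 'B' (inner except KeyError) → 'L' (after the try/except). Output: BL

Answer: BL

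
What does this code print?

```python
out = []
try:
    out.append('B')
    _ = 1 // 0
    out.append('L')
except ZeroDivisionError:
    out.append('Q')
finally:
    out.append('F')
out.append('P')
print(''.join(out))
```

Execution trace: 'B' (try body) → 'Q' (except ZeroDivisionError) → 'F' (finally) → 'P' (after the try/except). Output: BQFP

Answer: BQFP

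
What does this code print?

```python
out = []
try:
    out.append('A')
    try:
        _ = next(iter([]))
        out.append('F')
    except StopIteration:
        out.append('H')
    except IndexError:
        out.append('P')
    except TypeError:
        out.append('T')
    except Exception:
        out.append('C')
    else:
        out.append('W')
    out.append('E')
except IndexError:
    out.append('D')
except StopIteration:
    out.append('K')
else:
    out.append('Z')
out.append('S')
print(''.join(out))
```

Execution trace: 'A' (try body) → 'H' (inner except StopIteration) → 'E' (try body, no exception) → 'Z' (else) → 'S' (after the try/except). Output: AHEZS

Answer: AHEZS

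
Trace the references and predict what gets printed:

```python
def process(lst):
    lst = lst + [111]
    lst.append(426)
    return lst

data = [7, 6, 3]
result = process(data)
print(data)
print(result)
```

Key concept: rebinding parameter vs mutation.
Step by step:
`data = [7, 6, 3]` → data = [7, 6, 3]
`result = process(data)` → result = [7, 6, 3, 111, 426]
`print(data)` → prints [7, 6, 3]
`print(result)` → prints [7, 6, 3, 111, 426]

Answer:
[7, 6, 3]
[7, 6, 3, 111, 426]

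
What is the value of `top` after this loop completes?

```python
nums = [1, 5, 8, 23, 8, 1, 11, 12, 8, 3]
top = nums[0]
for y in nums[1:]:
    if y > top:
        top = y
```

Maximum of [1, 5, 8, 23, 8, 1, 11, 12, 8, 3]
`top` takes the values: 1 → 5 → 8 → 23

Answer: 23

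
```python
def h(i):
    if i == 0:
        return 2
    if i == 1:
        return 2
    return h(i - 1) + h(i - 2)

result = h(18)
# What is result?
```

Build up from base cases: h(0)=2, h(1)=2, h(2)=4, h(3)=6, h(4)=10, h(5)=16, h(6)=26, ..., h(18)=8362

Answer: 8362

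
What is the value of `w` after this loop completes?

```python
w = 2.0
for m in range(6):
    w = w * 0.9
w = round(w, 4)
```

Exponential decay: 2.0 * 0.9^6
`w` takes the values: 2.0 → 1.8 → 1.62 → 1.458 → 1.3122 → 1.18098 → 1.062882 → 1.0629

Answer: 1.0629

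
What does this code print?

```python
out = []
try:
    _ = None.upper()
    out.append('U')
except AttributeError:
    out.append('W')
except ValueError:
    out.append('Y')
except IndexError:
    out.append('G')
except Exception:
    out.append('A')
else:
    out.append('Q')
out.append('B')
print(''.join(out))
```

Execution trace: 'W' (except AttributeError) → 'B' (after the try/except). Output: WB

Answer: WB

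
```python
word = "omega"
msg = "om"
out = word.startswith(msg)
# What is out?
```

Trace:
`word = "omega"` → word = 'omega'
`msg = "om"` → msg = 'om'
`out = word.startswith(msg)` → out = True
So out = True

Answer: True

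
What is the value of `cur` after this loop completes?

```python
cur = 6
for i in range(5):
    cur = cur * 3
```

Multiply by 3, 5 times: 6 * 3^5 = 1458
`cur` takes the values: 6 → 18 → 54 → 162 → 486 → 1458

Answer: 1458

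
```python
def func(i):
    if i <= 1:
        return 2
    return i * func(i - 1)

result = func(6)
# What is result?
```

func(6) = 6 * 5 * 4 * 3 * 2 * 2 = 1440

Answer: 1440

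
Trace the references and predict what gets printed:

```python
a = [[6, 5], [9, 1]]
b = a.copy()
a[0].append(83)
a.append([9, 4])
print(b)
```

Key concept: shallow copy with nested lists.
Step by step:
`a = [[6, 5], [9, 1]]` → a = [[6, 5], [9, 1]]
`b = a.copy()` → b = [[6, 5], [9, 1]]
`a[0].append(83)` → a = [[6, 5, 83], [9, 1]]; b = [[6, 5, 83], [9, 1]]
`a.append([9, 4])` → a = [[6, 5, 83], [9, 1], [9, 4]]
`print(b)` → prints [[6, 5, 83], [9, 1]]

Answer: [[6, 5, 83], [9, 1]]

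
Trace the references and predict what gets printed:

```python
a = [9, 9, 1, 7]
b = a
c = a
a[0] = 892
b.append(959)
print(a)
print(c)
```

Key concept: multiple aliases.
Step by step:
`a = [9, 9, 1, 7]` → a = [9, 9, 1, 7]
`b = a` → b = [9, 9, 1, 7] (same object as a)
`c = a` → c = [9, 9, 1, 7] (same object as a, b)
`a[0] = 892` → a = [892, 9, 1, 7] (same object as b, c); b = [892, 9, 1, 7] (same object as a, c); c = [892, 9, 1, 7] (same object as a, b)
`b.append(959)` → a = [892, 9, 1, 7, 959] (same object as b, c); b = [892, 9, 1, 7, 959] (same object as a, c); c = [892, 9, 1, 7, 959] (same object as a, b)
`print(a)` → prints [892, 9, 1, 7, 959]
`print(c)` → prints [892, 9, 1, 7, 959]

Answer:
[892, 9, 1, 7, 959]
[892, 9, 1, 7, 959]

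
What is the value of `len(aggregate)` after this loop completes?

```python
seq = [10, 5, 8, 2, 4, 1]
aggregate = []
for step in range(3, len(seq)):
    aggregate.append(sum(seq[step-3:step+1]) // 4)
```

Number of 4-element averages
`aggregate` takes the values: [] → [6] → [6, 4] → [6, 4, 3]
So `len(aggregate)` = 3

Answer: 3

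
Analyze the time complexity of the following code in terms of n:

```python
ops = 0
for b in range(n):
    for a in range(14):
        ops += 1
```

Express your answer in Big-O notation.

Each loop level contributes: n × 1. Multiplying the contributions gives O(n).

Answer: O(n)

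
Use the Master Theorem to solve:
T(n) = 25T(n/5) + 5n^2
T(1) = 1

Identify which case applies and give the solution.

a=25, b=5, f(n)=5n^2. log_5(25) = 2. Since c=2 = 2, Case 2 applies: T(n) = Θ(n^log_b(a) · log n) = O(n^2 log n).

Answer: O(n^2 log n) - Case 2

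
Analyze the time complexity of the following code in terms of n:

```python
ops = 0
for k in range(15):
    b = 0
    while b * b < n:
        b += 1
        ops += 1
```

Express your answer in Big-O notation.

Each loop level contributes: 1 × √n. Multiplying the contributions gives O(√n).

Answer: O(√n)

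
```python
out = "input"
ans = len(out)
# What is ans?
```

Trace:
`out = "input"` → out = 'input'
`ans = len(out)` → ans = 5
So ans = 5

Answer: 5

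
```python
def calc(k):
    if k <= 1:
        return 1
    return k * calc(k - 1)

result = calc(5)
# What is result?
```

calc(5) = 5 * 4 * 3 * 2 * 1 = 120

Answer: 120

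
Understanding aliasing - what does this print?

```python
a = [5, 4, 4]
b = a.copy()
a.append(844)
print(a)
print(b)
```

Key concept: list.copy() creates independent copy.
Step by step:
`a = [5, 4, 4]` → a = [5, 4, 4]
`b = a.copy()` → b = [5, 4, 4]
`a.append(844)` → a = [5, 4, 4, 844]
`print(a)` → prints [5, 4, 4, 844]
`print(b)` → prints [5, 4, 4]

Answer:
[5, 4, 4, 844]
[5, 4, 4]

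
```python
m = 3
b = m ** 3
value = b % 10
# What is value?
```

Trace:
`m = 3` → m = 3
`b = m ** 3` → b = 27
`value = b % 10` → value = 7
So value = 7

Answer: 7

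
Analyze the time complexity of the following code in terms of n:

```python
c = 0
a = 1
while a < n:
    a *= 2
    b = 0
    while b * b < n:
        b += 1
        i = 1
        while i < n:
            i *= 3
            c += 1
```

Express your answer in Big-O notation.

Each loop level contributes: log n × √n × log n. Multiplying the contributions gives O(√n log² n).

Answer: O(√n log² n)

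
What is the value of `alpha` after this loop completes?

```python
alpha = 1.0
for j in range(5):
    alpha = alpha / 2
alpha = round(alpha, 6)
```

Halving LR 5 times: 1 / 2^5
`alpha` takes the values: 1.0 → 0.5 → 0.25 → 0.125 → 0.0625 → 0.03125

Answer: 0.03125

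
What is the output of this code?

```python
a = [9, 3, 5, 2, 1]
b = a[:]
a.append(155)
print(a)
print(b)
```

Key concept: slice [:] creates copy.
Step by step:
`a = [9, 3, 5, 2, 1]` → a = [9, 3, 5, 2, 1]
`b = a[:]` → b = [9, 3, 5, 2, 1]
`a.append(155)` → a = [9, 3, 5, 2, 1, 155]
`print(a)` → prints [9, 3, 5, 2, 1, 155]
`print(b)` → prints [9, 3, 5, 2, 1]

Answer:
[9, 3, 5, 2, 1, 155]
[9, 3, 5, 2, 1]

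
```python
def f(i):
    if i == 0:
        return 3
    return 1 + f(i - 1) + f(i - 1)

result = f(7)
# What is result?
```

f(i) = 1 + 2·f(i-1), f(0)=3. Closed form: (3+1)·2^7 - 1 = 511.

Answer: 511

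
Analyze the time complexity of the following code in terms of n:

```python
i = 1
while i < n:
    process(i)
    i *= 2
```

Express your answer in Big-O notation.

This is Logarithmic loop. Time complexity: O(log n).

Answer: O(log n)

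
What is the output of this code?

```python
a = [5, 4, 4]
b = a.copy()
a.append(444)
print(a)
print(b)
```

Key concept: list.copy() creates independent copy.
Step by step:
`a = [5, 4, 4]` → a = [5, 4, 4]
`b = a.copy()` → b = [5, 4, 4]
`a.append(444)` → a = [5, 4, 4, 444]
`print(a)` → prints [5, 4, 4, 444]
`print(b)` → prints [5, 4, 4]

Answer:
[5, 4, 4, 444]
[5, 4, 4]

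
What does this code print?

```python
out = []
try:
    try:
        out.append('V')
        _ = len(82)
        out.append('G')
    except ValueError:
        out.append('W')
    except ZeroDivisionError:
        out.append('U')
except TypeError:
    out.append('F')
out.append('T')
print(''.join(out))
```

Execution trace: 'V' (inner try body) → 'F' (outer except TypeError) → 'T' (after the try/except). Output: VFT

Answer: VFT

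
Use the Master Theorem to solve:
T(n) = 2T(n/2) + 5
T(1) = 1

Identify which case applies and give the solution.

a=2, b=2, f(n)=5. log_2(2) = 1. Since c=0 < 1, Case 1 applies: T(n) = Θ(n^log_b(a)) = O(n).

Answer: O(n) - Case 1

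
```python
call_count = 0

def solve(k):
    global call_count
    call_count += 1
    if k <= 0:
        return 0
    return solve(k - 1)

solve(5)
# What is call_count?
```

Linear recursion stepping by 1: 6 calls from k=5 down to ≤0.

Answer: 6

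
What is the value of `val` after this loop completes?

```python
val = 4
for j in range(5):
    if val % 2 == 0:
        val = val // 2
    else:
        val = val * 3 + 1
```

Collatz-style transformation from 4
`val` takes the values: 4 → 2 → 1 → 4 → 2 → 1

Answer: 1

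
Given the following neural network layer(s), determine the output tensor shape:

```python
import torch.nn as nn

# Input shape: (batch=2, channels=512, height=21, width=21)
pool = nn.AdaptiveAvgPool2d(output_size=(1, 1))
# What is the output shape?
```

Input: (2, 512, 21, 21) -> Output: (2, 512, 1, 1)

Answer: (2, 512, 1, 1)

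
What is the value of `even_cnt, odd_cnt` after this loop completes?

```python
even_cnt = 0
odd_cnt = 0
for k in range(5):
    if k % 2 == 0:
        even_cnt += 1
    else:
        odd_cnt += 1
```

Count evens and odds in range(5)
`even_cnt, odd_cnt` takes the values: (0, 0) → (1, 0) → (1, 1) → (2, 1) → (2, 2) → (3, 2)

Answer: 3, 2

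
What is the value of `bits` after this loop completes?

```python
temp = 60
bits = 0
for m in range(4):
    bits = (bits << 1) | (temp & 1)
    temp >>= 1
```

Reverse lowest 4 bits of 60
`bits` takes the values: 0 → 1 → 3

Answer: 3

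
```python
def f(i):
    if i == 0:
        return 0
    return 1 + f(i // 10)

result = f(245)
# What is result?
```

Count of digits of 245: 3

Answer: 3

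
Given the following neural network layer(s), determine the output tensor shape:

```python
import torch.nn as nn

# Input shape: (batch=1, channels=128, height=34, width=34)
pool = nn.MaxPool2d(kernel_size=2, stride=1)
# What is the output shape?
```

Input: (1, 128, 34, 34) -> Output: (1, 128, 33, 33)

Answer: (1, 128, 33, 33)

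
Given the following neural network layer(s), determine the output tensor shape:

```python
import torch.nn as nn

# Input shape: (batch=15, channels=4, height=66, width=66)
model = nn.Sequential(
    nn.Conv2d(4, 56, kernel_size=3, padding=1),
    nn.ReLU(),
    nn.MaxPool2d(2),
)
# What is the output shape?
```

Input: (15, 4, 66, 66) -> after Conv2d: (15, 56, 66, 66) -> after ReLU: (15, 56, 66, 66) -> Output: (15, 56, 33, 33)

Answer: (15, 56, 33, 33)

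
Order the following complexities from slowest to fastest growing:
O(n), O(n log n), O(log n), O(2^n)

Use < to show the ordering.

Ordered by growth rate: O(log n) < O(n) < O(n log n) < O(2^n)

Answer: O(log n) < O(n) < O(n log n) < O(2^n)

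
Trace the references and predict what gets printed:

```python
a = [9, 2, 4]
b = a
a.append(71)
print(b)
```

Key concept: basic list aliasing.
Step by step:
`a = [9, 2, 4]` → a = [9, 2, 4]
`b = a` → b = [9, 2, 4] (same object as a)
`a.append(71)` → a = [9, 2, 4, 71] (same object as b); b = [9, 2, 4, 71] (same object as a)
`print(b)` → prints [9, 2, 4, 71]

Answer: [9, 2, 4, 71]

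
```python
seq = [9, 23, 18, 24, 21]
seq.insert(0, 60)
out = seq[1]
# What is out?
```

Trace:
`seq = [9, 23, 18, 24, 21]` → seq = [9, 23, 18, 24, 21]
`seq.insert(0, 60)` → seq = [60, 9, 23, 18, 24, 21]
`out = seq[1]` → out = 9
So out = 9

Answer: 9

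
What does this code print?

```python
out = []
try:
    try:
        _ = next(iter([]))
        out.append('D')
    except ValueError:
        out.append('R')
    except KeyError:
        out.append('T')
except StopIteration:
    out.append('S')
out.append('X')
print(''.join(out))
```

Execution trace: 'S' (outer except StopIteration) → 'X' (after the try/except). Output: SX

Answer: SX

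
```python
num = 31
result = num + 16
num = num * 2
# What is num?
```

Trace:
`num = 31` → num = 31
`result = num + 16` → result = 47
`num = num * 2` → num = 62
So num = 62

Answer: 62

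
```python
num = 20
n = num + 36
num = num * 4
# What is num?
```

Trace:
`num = 20` → num = 20
`n = num + 36` → n = 56
`num = num * 4` → num = 80
So num = 80

Answer: 80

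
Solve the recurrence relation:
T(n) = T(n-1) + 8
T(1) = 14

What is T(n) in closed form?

Unrolling: T(n) = T(1) + 8·(n-1) = 14 + 8(n-1) = 8n + 6.

Answer: T(n) = 8n + 6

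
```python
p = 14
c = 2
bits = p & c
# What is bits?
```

Trace:
`p = 14` → p = 14
`c = 2` → c = 2
`bits = p & c` → bits = 2
So bits = 2

Answer: 2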